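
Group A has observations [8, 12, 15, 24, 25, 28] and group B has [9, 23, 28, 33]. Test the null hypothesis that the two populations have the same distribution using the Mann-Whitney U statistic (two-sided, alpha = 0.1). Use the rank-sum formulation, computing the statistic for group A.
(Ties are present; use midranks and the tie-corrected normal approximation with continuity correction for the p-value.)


Step 1: Combine and sort all 10 observations; assign midranks.
sorted (value, group): (8,X), (9,Y), (12,X), (15,X), (23,Y), (24,X), (25,X), (28,X), (28,Y), (33,Y)
ranks: 8->1, 9->2, 12->3, 15->4, 23->5, 24->6, 25->7, 28->8.5, 28->8.5, 33->10
Step 2: Rank sum for X: R1 = 1 + 3 + 4 + 6 + 7 + 8.5 = 29.5.
Step 3: U_X = R1 - n1(n1+1)/2 = 29.5 - 6*7/2 = 29.5 - 21 = 8.5.
       U_Y = n1*n2 - U_X = 24 - 8.5 = 15.5.
Step 4: Ties are present, so use the tie-corrected normal approximation (with continuity correction) for the p-value.
Step 5: p-value = 0.521166; compare to alpha = 0.1. fail to reject H0.

U_X = 8.5, p = 0.521166, fail to reject H0 at alpha = 0.1.


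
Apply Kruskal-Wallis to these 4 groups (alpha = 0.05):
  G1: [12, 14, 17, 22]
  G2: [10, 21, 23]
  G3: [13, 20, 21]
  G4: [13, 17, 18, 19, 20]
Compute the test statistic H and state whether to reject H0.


Step 1: Combine all N = 15 observations and assign midranks.
sorted (value, group, rank): (10,G2,1), (12,G1,2), (13,G3,3.5), (13,G4,3.5), (14,G1,5), (17,G1,6.5), (17,G4,6.5), (18,G4,8), (19,G4,9), (20,G3,10.5), (20,G4,10.5), (21,G2,12.5), (21,G3,12.5), (22,G1,14), (23,G2,15)
Step 2: Sum ranks within each group.
R_1 = 27.5 (n_1 = 4)
R_2 = 28.5 (n_2 = 3)
R_3 = 26.5 (n_3 = 3)
R_4 = 37.5 (n_4 = 5)
Step 3: H = 12/(N(N+1)) * sum(R_i^2/n_i) - 3(N+1)
     = 12/(15*16) * (27.5^2/4 + 28.5^2/3 + 26.5^2/3 + 37.5^2/5) - 3*16
     = 0.050000 * 975.146 - 48
     = 0.757292.
Step 4: Ties present; correction factor C = 1 - 24/(15^3 - 15) = 0.992857. Corrected H = 0.757292 / 0.992857 = 0.762740.
Step 5: Under H0, H ~ chi^2(3); p-value = 0.858357.
Step 6: alpha = 0.05. fail to reject H0.

H = 0.7627, df = 3, p = 0.858357, fail to reject H0.


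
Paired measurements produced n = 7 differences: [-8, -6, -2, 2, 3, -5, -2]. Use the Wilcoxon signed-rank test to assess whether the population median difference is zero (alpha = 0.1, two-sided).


Step 1: Drop any zero differences (none here) and take |d_i|.
|d| = [8, 6, 2, 2, 3, 5, 2]
Step 2: Midrank |d_i| (ties get averaged ranks).
ranks: |8|->7, |6|->6, |2|->2, |2|->2, |3|->4, |5|->5, |2|->2
Step 3: Attach original signs; sum ranks with positive sign and with negative sign.
W+ = 2 + 4 = 6
W- = 7 + 6 + 2 + 5 + 2 = 22
(Check: W+ + W- = 28 should equal n(n+1)/2 = 28.)
Step 4: Test statistic W = min(W+, W-) = 6.
Step 5: Ties in |d|, so use the tie-corrected normal approximation.
        E[W] = n(n+1)/4 = 7*8/4 = 14.
        Tie groups: |d|=2 (t=3); sum(t^3 - t) = 24.
        Var[W] = n(n+1)(2n+1)/24 - sum(t^3-t)/48 = 840/24 - 24/48 = 34.5.
        z = (W - E[W]) / sqrt(Var[W]) = (6 - 14) / 5.8737 = -1.3620.
        Two-sided p = 2*Phi(z) = 0.173195.
Step 6: alpha = 0.1. fail to reject H0.

W+ = 6, W- = 22, W = min = 6, p = 0.173195, fail to reject H0.


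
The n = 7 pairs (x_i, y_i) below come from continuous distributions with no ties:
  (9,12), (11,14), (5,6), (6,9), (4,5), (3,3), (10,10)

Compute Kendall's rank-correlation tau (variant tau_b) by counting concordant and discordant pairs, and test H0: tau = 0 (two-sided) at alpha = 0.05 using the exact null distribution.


Step 1: Enumerate the 21 unordered pairs (i,j) with i<j and classify each by sign(x_j-x_i) * sign(y_j-y_i).
  (1,2):dx=+2,dy=+2->C; (1,3):dx=-4,dy=-6->C; (1,4):dx=-3,dy=-3->C; (1,5):dx=-5,dy=-7->C
  (1,6):dx=-6,dy=-9->C; (1,7):dx=+1,dy=-2->D; (2,3):dx=-6,dy=-8->C; (2,4):dx=-5,dy=-5->C
  (2,5):dx=-7,dy=-9->C; (2,6):dx=-8,dy=-11->C; (2,7):dx=-1,dy=-4->C; (3,4):dx=+1,dy=+3->C
  (3,5):dx=-1,dy=-1->C; (3,6):dx=-2,dy=-3->C; (3,7):dx=+5,dy=+4->C; (4,5):dx=-2,dy=-4->C
  (4,6):dx=-3,dy=-6->C; (4,7):dx=+4,dy=+1->C; (5,6):dx=-1,dy=-2->C; (5,7):dx=+6,dy=+5->C
  (6,7):dx=+7,dy=+7->C
Step 2: C = 20, D = 1, total pairs = 21.
Step 3: tau = (C - D)/(n(n-1)/2) = (20 - 1)/21 = 0.904762.
Step 4: Exact two-sided p-value (enumerate n! = 5040 permutations of y under H0): p = 0.002778.
Step 5: alpha = 0.05. reject H0.

tau_b = 0.9048 (C=20, D=1), p = 0.002778, reject H0.


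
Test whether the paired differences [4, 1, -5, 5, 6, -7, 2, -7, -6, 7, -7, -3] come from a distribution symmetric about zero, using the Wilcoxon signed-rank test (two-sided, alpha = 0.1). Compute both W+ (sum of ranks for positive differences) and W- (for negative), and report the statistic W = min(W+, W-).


Step 1: Drop any zero differences (none here) and take |d_i|.
|d| = [4, 1, 5, 5, 6, 7, 2, 7, 6, 7, 7, 3]
Step 2: Midrank |d_i| (ties get averaged ranks).
ranks: |4|->4, |1|->1, |5|->5.5, |5|->5.5, |6|->7.5, |7|->10.5, |2|->2, |7|->10.5, |6|->7.5, |7|->10.5, |7|->10.5, |3|->3
Step 3: Attach original signs; sum ranks with positive sign and with negative sign.
W+ = 4 + 1 + 5.5 + 7.5 + 2 + 10.5 = 30.5
W- = 5.5 + 10.5 + 10.5 + 7.5 + 10.5 + 3 = 47.5
(Check: W+ + W- = 78 should equal n(n+1)/2 = 78.)
Step 4: Test statistic W = min(W+, W-) = 30.5.
Step 5: Ties in |d|, so use the tie-corrected normal approximation.
        E[W] = n(n+1)/4 = 12*13/4 = 39.
        Tie groups: |d|=5 (t=2), |d|=6 (t=2), |d|=7 (t=4); sum(t^3 - t) = 72.
        Var[W] = n(n+1)(2n+1)/24 - sum(t^3-t)/48 = 3900/24 - 72/48 = 161.
        z = (W - E[W]) / sqrt(Var[W]) = (30.5 - 39) / 12.6886 = -0.6699.
        Two-sided p = 2*Phi(z) = 0.502925.
Step 6: alpha = 0.1. fail to reject H0.

W+ = 30.5, W- = 47.5, W = min = 30.5, p = 0.502925, fail to reject H0.


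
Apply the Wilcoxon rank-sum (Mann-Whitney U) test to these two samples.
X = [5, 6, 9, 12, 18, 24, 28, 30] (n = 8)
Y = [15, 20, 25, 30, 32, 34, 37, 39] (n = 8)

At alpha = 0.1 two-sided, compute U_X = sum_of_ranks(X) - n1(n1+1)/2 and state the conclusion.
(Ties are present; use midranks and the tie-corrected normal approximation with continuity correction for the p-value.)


Step 1: Combine and sort all 16 observations; assign midranks.
sorted (value, group): (5,X), (6,X), (9,X), (12,X), (15,Y), (18,X), (20,Y), (24,X), (25,Y), (28,X), (30,X), (30,Y), (32,Y), (34,Y), (37,Y), (39,Y)
ranks: 5->1, 6->2, 9->3, 12->4, 15->5, 18->6, 20->7, 24->8, 25->9, 28->10, 30->11.5, 30->11.5, 32->13, 34->14, 37->15, 39->16
Step 2: Rank sum for X: R1 = 1 + 2 + 3 + 4 + 6 + 8 + 10 + 11.5 = 45.5.
Step 3: U_X = R1 - n1(n1+1)/2 = 45.5 - 8*9/2 = 45.5 - 36 = 9.5.
       U_Y = n1*n2 - U_X = 64 - 9.5 = 54.5.
Step 4: Ties are present, so use the tie-corrected normal approximation (with continuity correction) for the p-value.
Step 5: p-value = 0.020769; compare to alpha = 0.1. reject H0.

U_X = 9.5, p = 0.020769, reject H0 at alpha = 0.1.


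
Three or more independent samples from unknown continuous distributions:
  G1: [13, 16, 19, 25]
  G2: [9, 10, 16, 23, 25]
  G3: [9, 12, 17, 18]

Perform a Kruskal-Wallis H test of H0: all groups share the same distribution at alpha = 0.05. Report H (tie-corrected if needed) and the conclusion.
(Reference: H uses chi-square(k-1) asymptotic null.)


Step 1: Combine all N = 13 observations and assign midranks.
sorted (value, group, rank): (9,G2,1.5), (9,G3,1.5), (10,G2,3), (12,G3,4), (13,G1,5), (16,G1,6.5), (16,G2,6.5), (17,G3,8), (18,G3,9), (19,G1,10), (23,G2,11), (25,G1,12.5), (25,G2,12.5)
Step 2: Sum ranks within each group.
R_1 = 34 (n_1 = 4)
R_2 = 34.5 (n_2 = 5)
R_3 = 22.5 (n_3 = 4)
Step 3: H = 12/(N(N+1)) * sum(R_i^2/n_i) - 3(N+1)
     = 12/(13*14) * (34^2/4 + 34.5^2/5 + 22.5^2/4) - 3*14
     = 0.065934 * 653.612 - 42
     = 1.095330.
Step 4: Ties present; correction factor C = 1 - 18/(13^3 - 13) = 0.991758. Corrected H = 1.095330 / 0.991758 = 1.104432.
Step 5: Under H0, H ~ chi^2(2); p-value = 0.575673.
Step 6: alpha = 0.05. fail to reject H0.

H = 1.1044, df = 2, p = 0.575673, fail to reject H0.


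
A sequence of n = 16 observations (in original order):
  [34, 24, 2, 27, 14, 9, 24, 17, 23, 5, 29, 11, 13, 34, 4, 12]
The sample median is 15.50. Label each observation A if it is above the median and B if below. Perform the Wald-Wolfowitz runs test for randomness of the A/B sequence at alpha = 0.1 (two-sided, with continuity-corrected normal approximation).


Step 1: Compute median = 15.50; label A = above, B = below.
Labels in order: AABABBAAABABBABB  (n_A = 8, n_B = 8)
Step 2: Count runs R = 10.
Step 3: Under H0 (random ordering), E[R] = 2*n_A*n_B/(n_A+n_B) + 1 = 2*8*8/16 + 1 = 9.0000.
        Var[R] = 2*n_A*n_B*(2*n_A*n_B - n_A - n_B) / ((n_A+n_B)^2 * (n_A+n_B-1)) = 14336/3840 = 3.7333.
        SD[R] = 1.9322.
Step 4: Continuity-corrected z = (R - 0.5 - E[R]) / SD[R] = (10 - 0.5 - 9.0000) / 1.9322 = 0.2588.
Step 5: Two-sided p-value via normal approximation = 2*(1 - Phi(|z|)) = 0.795809.
Step 6: alpha = 0.1. fail to reject H0.

R = 10, z = 0.2588, p = 0.795809, fail to reject H0.


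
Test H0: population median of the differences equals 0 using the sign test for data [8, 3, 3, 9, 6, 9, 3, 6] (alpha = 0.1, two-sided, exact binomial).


Step 1: Discard zero differences. Original n = 8; n_eff = number of nonzero differences = 8.
Nonzero differences (with sign): +8, +3, +3, +9, +6, +9, +3, +6
Step 2: Count signs: positive = 8, negative = 0.
Step 3: Under H0: P(positive) = 0.5, so the number of positives S ~ Bin(8, 0.5).
Step 4: Two-sided exact p-value = sum of Bin(8,0.5) probabilities at or below the observed probability = 0.007812.
Step 5: alpha = 0.1. reject H0.

n_eff = 8, pos = 8, neg = 0, p = 0.007812, reject H0.


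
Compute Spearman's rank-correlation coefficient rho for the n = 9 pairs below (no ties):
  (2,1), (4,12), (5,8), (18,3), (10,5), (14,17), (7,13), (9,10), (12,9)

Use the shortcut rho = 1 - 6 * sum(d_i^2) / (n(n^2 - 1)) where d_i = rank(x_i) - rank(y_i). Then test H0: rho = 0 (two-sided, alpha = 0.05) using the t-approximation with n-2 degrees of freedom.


Step 1: Rank x and y separately (midranks; no ties here).
rank(x): 2->1, 4->2, 5->3, 18->9, 10->6, 14->8, 7->4, 9->5, 12->7
rank(y): 1->1, 12->7, 8->4, 3->2, 5->3, 17->9, 13->8, 10->6, 9->5
Step 2: d_i = R_x(i) - R_y(i); compute d_i^2.
  (1-1)^2=0, (2-7)^2=25, (3-4)^2=1, (9-2)^2=49, (6-3)^2=9, (8-9)^2=1, (4-8)^2=16, (5-6)^2=1, (7-5)^2=4
sum(d^2) = 106.
Step 3: rho = 1 - 6*106 / (9*(9^2 - 1)) = 1 - 636/720 = 0.116667.
Step 4: Under H0, t = rho * sqrt((n-2)/(1-rho^2)) = 0.3108 ~ t(7).
Step 5: Two-sided p-value from the t-distribution with 7 df = 0.765008.
Step 6: alpha = 0.05. fail to reject H0.

rho = 0.1167, p = 0.765008, fail to reject H0 at alpha = 0.05.


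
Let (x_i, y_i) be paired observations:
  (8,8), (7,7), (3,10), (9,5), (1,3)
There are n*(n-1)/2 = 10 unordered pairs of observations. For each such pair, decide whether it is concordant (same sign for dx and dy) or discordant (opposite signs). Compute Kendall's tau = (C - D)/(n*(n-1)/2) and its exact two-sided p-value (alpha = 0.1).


Step 1: Enumerate the 10 unordered pairs (i,j) with i<j and classify each by sign(x_j-x_i) * sign(y_j-y_i).
  (1,2):dx=-1,dy=-1->C; (1,3):dx=-5,dy=+2->D; (1,4):dx=+1,dy=-3->D; (1,5):dx=-7,dy=-5->C
  (2,3):dx=-4,dy=+3->D; (2,4):dx=+2,dy=-2->D; (2,5):dx=-6,dy=-4->C; (3,4):dx=+6,dy=-5->D
  (3,5):dx=-2,dy=-7->C; (4,5):dx=-8,dy=-2->C
Step 2: C = 5, D = 5, total pairs = 10.
Step 3: tau = (C - D)/(n(n-1)/2) = (5 - 5)/10 = 0.000000.
Step 4: Exact two-sided p-value (enumerate n! = 120 permutations of y under H0): p = 1.000000.
Step 5: alpha = 0.1. fail to reject H0.

tau_b = 0.0000 (C=5, D=5), p = 1.000000, fail to reject H0.


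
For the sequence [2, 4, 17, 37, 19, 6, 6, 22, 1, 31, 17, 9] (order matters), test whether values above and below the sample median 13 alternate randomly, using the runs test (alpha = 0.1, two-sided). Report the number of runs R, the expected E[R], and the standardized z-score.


Step 1: Compute median = 13; label A = above, B = below.
Labels in order: BBAAABBABAAB  (n_A = 6, n_B = 6)
Step 2: Count runs R = 7.
Step 3: Under H0 (random ordering), E[R] = 2*n_A*n_B/(n_A+n_B) + 1 = 2*6*6/12 + 1 = 7.0000.
        Var[R] = 2*n_A*n_B*(2*n_A*n_B - n_A - n_B) / ((n_A+n_B)^2 * (n_A+n_B-1)) = 4320/1584 = 2.7273.
        SD[R] = 1.6514.
Step 4: R = E[R], so z = 0 with no continuity correction.
Step 5: Two-sided p-value via normal approximation = 2*(1 - Phi(|z|)) = 1.000000.
Step 6: alpha = 0.1. fail to reject H0.

R = 7, z = 0.0000, p = 1.000000, fail to reject H0.


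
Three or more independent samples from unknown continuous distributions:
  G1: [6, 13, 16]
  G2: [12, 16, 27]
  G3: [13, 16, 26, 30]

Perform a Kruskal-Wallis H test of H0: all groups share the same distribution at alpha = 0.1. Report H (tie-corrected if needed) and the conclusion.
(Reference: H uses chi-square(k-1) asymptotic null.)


Step 1: Combine all N = 10 observations and assign midranks.
sorted (value, group, rank): (6,G1,1), (12,G2,2), (13,G1,3.5), (13,G3,3.5), (16,G1,6), (16,G2,6), (16,G3,6), (26,G3,8), (27,G2,9), (30,G3,10)
Step 2: Sum ranks within each group.
R_1 = 10.5 (n_1 = 3)
R_2 = 17 (n_2 = 3)
R_3 = 27.5 (n_3 = 4)
Step 3: H = 12/(N(N+1)) * sum(R_i^2/n_i) - 3(N+1)
     = 12/(10*11) * (10.5^2/3 + 17^2/3 + 27.5^2/4) - 3*11
     = 0.109091 * 322.146 - 33
     = 2.143182.
Step 4: Ties present; correction factor C = 1 - 30/(10^3 - 10) = 0.969697. Corrected H = 2.143182 / 0.969697 = 2.210156.
Step 5: Under H0, H ~ chi^2(2); p-value = 0.331185.
Step 6: alpha = 0.1. fail to reject H0.

H = 2.2102, df = 2, p = 0.331185, fail to reject H0.


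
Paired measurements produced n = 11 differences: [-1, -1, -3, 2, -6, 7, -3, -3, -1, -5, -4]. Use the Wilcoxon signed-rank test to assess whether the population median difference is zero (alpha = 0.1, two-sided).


Step 1: Drop any zero differences (none here) and take |d_i|.
|d| = [1, 1, 3, 2, 6, 7, 3, 3, 1, 5, 4]
Step 2: Midrank |d_i| (ties get averaged ranks).
ranks: |1|->2, |1|->2, |3|->6, |2|->4, |6|->10, |7|->11, |3|->6, |3|->6, |1|->2, |5|->9, |4|->8
Step 3: Attach original signs; sum ranks with positive sign and with negative sign.
W+ = 4 + 11 = 15
W- = 2 + 2 + 6 + 10 + 6 + 6 + 2 + 9 + 8 = 51
(Check: W+ + W- = 66 should equal n(n+1)/2 = 66.)
Step 4: Test statistic W = min(W+, W-) = 15.
Step 5: Ties in |d|, so use the tie-corrected normal approximation.
        E[W] = n(n+1)/4 = 11*12/4 = 33.
        Tie groups: |d|=1 (t=3), |d|=3 (t=3); sum(t^3 - t) = 48.
        Var[W] = n(n+1)(2n+1)/24 - sum(t^3-t)/48 = 3036/24 - 48/48 = 125.5.
        z = (W - E[W]) / sqrt(Var[W]) = (15 - 33) / 11.2027 = -1.6068.
        Two-sided p = 2*Phi(z) = 0.108107.
Step 6: alpha = 0.1. fail to reject H0.

W+ = 15, W- = 51, W = min = 15, p = 0.108107, fail to reject H0.


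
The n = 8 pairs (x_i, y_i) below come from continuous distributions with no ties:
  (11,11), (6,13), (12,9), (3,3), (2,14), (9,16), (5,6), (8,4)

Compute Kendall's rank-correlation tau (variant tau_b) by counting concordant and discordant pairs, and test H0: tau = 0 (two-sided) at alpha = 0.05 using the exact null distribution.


Step 1: Enumerate the 28 unordered pairs (i,j) with i<j and classify each by sign(x_j-x_i) * sign(y_j-y_i).
  (1,2):dx=-5,dy=+2->D; (1,3):dx=+1,dy=-2->D; (1,4):dx=-8,dy=-8->C; (1,5):dx=-9,dy=+3->D
  (1,6):dx=-2,dy=+5->D; (1,7):dx=-6,dy=-5->C; (1,8):dx=-3,dy=-7->C; (2,3):dx=+6,dy=-4->D
  (2,4):dx=-3,dy=-10->C; (2,5):dx=-4,dy=+1->D; (2,6):dx=+3,dy=+3->C; (2,7):dx=-1,dy=-7->C
  (2,8):dx=+2,dy=-9->D; (3,4):dx=-9,dy=-6->C; (3,5):dx=-10,dy=+5->D; (3,6):dx=-3,dy=+7->D
  (3,7):dx=-7,dy=-3->C; (3,8):dx=-4,dy=-5->C; (4,5):dx=-1,dy=+11->D; (4,6):dx=+6,dy=+13->C
  (4,7):dx=+2,dy=+3->C; (4,8):dx=+5,dy=+1->C; (5,6):dx=+7,dy=+2->C; (5,7):dx=+3,dy=-8->D
  (5,8):dx=+6,dy=-10->D; (6,7):dx=-4,dy=-10->C; (6,8):dx=-1,dy=-12->C; (7,8):dx=+3,dy=-2->D
Step 2: C = 15, D = 13, total pairs = 28.
Step 3: tau = (C - D)/(n(n-1)/2) = (15 - 13)/28 = 0.071429.
Step 4: Exact two-sided p-value (enumerate n! = 40320 permutations of y under H0): p = 0.904861.
Step 5: alpha = 0.05. fail to reject H0.

tau_b = 0.0714 (C=15, D=13), p = 0.904861, fail to reject H0.


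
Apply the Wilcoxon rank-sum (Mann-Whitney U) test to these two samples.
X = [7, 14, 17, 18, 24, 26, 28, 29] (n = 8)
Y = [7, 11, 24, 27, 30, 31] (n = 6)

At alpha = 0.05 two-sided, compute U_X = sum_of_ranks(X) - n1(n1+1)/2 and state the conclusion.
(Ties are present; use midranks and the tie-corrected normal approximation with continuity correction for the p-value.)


Step 1: Combine and sort all 14 observations; assign midranks.
sorted (value, group): (7,X), (7,Y), (11,Y), (14,X), (17,X), (18,X), (24,X), (24,Y), (26,X), (27,Y), (28,X), (29,X), (30,Y), (31,Y)
ranks: 7->1.5, 7->1.5, 11->3, 14->4, 17->5, 18->6, 24->7.5, 24->7.5, 26->9, 27->10, 28->11, 29->12, 30->13, 31->14
Step 2: Rank sum for X: R1 = 1.5 + 4 + 5 + 6 + 7.5 + 9 + 11 + 12 = 56.
Step 3: U_X = R1 - n1(n1+1)/2 = 56 - 8*9/2 = 56 - 36 = 20.
       U_Y = n1*n2 - U_X = 48 - 20 = 28.
Step 4: Ties are present, so use the tie-corrected normal approximation (with continuity correction) for the p-value.
Step 5: p-value = 0.650661; compare to alpha = 0.05. fail to reject H0.

U_X = 20, p = 0.650661, fail to reject H0 at alpha = 0.05.


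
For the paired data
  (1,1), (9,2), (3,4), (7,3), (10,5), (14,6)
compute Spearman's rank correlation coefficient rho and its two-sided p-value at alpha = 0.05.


Step 1: Rank x and y separately (midranks; no ties here).
rank(x): 1->1, 9->4, 3->2, 7->3, 10->5, 14->6
rank(y): 1->1, 2->2, 4->4, 3->3, 5->5, 6->6
Step 2: d_i = R_x(i) - R_y(i); compute d_i^2.
  (1-1)^2=0, (4-2)^2=4, (2-4)^2=4, (3-3)^2=0, (5-5)^2=0, (6-6)^2=0
sum(d^2) = 8.
Step 3: rho = 1 - 6*8 / (6*(6^2 - 1)) = 1 - 48/210 = 0.771429.
Step 4: Under H0, t = rho * sqrt((n-2)/(1-rho^2)) = 2.4247 ~ t(4).
Step 5: Two-sided p-value from the t-distribution with 4 df = 0.072397.
Step 6: alpha = 0.05. fail to reject H0.

rho = 0.7714, p = 0.072397, fail to reject H0 at alpha = 0.05.


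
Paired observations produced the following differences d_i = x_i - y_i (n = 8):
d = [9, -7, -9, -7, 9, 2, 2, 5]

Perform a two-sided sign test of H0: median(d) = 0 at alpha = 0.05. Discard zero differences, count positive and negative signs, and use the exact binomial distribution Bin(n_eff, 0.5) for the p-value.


Step 1: Discard zero differences. Original n = 8; n_eff = number of nonzero differences = 8.
Nonzero differences (with sign): +9, -7, -9, -7, +9, +2, +2, +5
Step 2: Count signs: positive = 5, negative = 3.
Step 3: Under H0: P(positive) = 0.5, so the number of positives S ~ Bin(8, 0.5).
Step 4: Two-sided exact p-value = sum of Bin(8,0.5) probabilities at or below the observed probability = 0.726562.
Step 5: alpha = 0.05. fail to reject H0.

n_eff = 8, pos = 5, neg = 3, p = 0.726562, fail to reject H0.


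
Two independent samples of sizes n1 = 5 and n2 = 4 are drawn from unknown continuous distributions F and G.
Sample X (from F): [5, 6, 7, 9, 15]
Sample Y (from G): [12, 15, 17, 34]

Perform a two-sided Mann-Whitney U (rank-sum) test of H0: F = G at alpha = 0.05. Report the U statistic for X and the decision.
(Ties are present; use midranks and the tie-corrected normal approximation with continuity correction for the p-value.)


Step 1: Combine and sort all 9 observations; assign midranks.
sorted (value, group): (5,X), (6,X), (7,X), (9,X), (12,Y), (15,X), (15,Y), (17,Y), (34,Y)
ranks: 5->1, 6->2, 7->3, 9->4, 12->5, 15->6.5, 15->6.5, 17->8, 34->9
Step 2: Rank sum for X: R1 = 1 + 2 + 3 + 4 + 6.5 = 16.5.
Step 3: U_X = R1 - n1(n1+1)/2 = 16.5 - 5*6/2 = 16.5 - 15 = 1.5.
       U_Y = n1*n2 - U_X = 20 - 1.5 = 18.5.
Step 4: Ties are present, so use the tie-corrected normal approximation (with continuity correction) for the p-value.
Step 5: p-value = 0.049090; compare to alpha = 0.05. reject H0.

U_X = 1.5, p = 0.049090, reject H0 at alpha = 0.05.


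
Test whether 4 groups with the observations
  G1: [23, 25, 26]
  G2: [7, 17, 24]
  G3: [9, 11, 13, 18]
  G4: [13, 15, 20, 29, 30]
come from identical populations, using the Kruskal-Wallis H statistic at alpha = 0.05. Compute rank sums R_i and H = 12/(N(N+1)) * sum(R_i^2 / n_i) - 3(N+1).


Step 1: Combine all N = 15 observations and assign midranks.
sorted (value, group, rank): (7,G2,1), (9,G3,2), (11,G3,3), (13,G3,4.5), (13,G4,4.5), (15,G4,6), (17,G2,7), (18,G3,8), (20,G4,9), (23,G1,10), (24,G2,11), (25,G1,12), (26,G1,13), (29,G4,14), (30,G4,15)
Step 2: Sum ranks within each group.
R_1 = 35 (n_1 = 3)
R_2 = 19 (n_2 = 3)
R_3 = 17.5 (n_3 = 4)
R_4 = 48.5 (n_4 = 5)
Step 3: H = 12/(N(N+1)) * sum(R_i^2/n_i) - 3(N+1)
     = 12/(15*16) * (35^2/3 + 19^2/3 + 17.5^2/4 + 48.5^2/5) - 3*16
     = 0.050000 * 1075.68 - 48
     = 5.783958.
Step 4: Ties present; correction factor C = 1 - 6/(15^3 - 15) = 0.998214. Corrected H = 5.783958 / 0.998214 = 5.794305.
Step 5: Under H0, H ~ chi^2(3); p-value = 0.122058.
Step 6: alpha = 0.05. fail to reject H0.

H = 5.7943, df = 3, p = 0.122058, fail to reject H0.


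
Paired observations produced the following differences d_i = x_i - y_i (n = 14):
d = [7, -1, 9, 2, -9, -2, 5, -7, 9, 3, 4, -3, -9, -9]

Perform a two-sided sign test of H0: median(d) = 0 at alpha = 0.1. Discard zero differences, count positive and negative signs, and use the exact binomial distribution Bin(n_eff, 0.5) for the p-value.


Step 1: Discard zero differences. Original n = 14; n_eff = number of nonzero differences = 14.
Nonzero differences (with sign): +7, -1, +9, +2, -9, -2, +5, -7, +9, +3, +4, -3, -9, -9
Step 2: Count signs: positive = 7, negative = 7.
Step 3: Under H0: P(positive) = 0.5, so the number of positives S ~ Bin(14, 0.5).
Step 4: Two-sided exact p-value = sum of Bin(14,0.5) probabilities at or below the observed probability = 1.000000.
Step 5: alpha = 0.1. fail to reject H0.

n_eff = 14, pos = 7, neg = 7, p = 1.000000, fail to reject H0.


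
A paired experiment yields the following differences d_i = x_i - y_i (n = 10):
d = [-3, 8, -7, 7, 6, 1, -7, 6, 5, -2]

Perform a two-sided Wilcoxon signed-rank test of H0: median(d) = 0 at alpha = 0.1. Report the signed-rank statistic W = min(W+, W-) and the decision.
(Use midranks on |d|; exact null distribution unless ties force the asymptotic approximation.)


Step 1: Drop any zero differences (none here) and take |d_i|.
|d| = [3, 8, 7, 7, 6, 1, 7, 6, 5, 2]
Step 2: Midrank |d_i| (ties get averaged ranks).
ranks: |3|->3, |8|->10, |7|->8, |7|->8, |6|->5.5, |1|->1, |7|->8, |6|->5.5, |5|->4, |2|->2
Step 3: Attach original signs; sum ranks with positive sign and with negative sign.
W+ = 10 + 8 + 5.5 + 1 + 5.5 + 4 = 34
W- = 3 + 8 + 8 + 2 = 21
(Check: W+ + W- = 55 should equal n(n+1)/2 = 55.)
Step 4: Test statistic W = min(W+, W-) = 21.
Step 5: Ties in |d|, so use the tie-corrected normal approximation.
        E[W] = n(n+1)/4 = 10*11/4 = 27.5.
        Tie groups: |d|=6 (t=2), |d|=7 (t=3); sum(t^3 - t) = 30.
        Var[W] = n(n+1)(2n+1)/24 - sum(t^3-t)/48 = 2310/24 - 30/48 = 95.625.
        z = (W - E[W]) / sqrt(Var[W]) = (21 - 27.5) / 9.7788 = -0.6647.
        Two-sided p = 2*Phi(z) = 0.506240.
Step 6: alpha = 0.1. fail to reject H0.

W+ = 34, W- = 21, W = min = 21, p = 0.506240, fail to reject H0.


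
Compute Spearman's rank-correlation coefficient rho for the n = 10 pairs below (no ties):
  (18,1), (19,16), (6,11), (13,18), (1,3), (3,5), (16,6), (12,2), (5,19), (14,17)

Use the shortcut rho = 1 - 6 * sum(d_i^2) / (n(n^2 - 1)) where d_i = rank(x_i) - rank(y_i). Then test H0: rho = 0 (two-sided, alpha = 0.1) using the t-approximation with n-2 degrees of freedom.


Step 1: Rank x and y separately (midranks; no ties here).
rank(x): 18->9, 19->10, 6->4, 13->6, 1->1, 3->2, 16->8, 12->5, 5->3, 14->7
rank(y): 1->1, 16->7, 11->6, 18->9, 3->3, 5->4, 6->5, 2->2, 19->10, 17->8
Step 2: d_i = R_x(i) - R_y(i); compute d_i^2.
  (9-1)^2=64, (10-7)^2=9, (4-6)^2=4, (6-9)^2=9, (1-3)^2=4, (2-4)^2=4, (8-5)^2=9, (5-2)^2=9, (3-10)^2=49, (7-8)^2=1
sum(d^2) = 162.
Step 3: rho = 1 - 6*162 / (10*(10^2 - 1)) = 1 - 972/990 = 0.018182.
Step 4: Under H0, t = rho * sqrt((n-2)/(1-rho^2)) = 0.0514 ~ t(8).
Step 5: Two-sided p-value from the t-distribution with 8 df = 0.960240.
Step 6: alpha = 0.1. fail to reject H0.

rho = 0.0182, p = 0.960240, fail to reject H0 at alpha = 0.1.


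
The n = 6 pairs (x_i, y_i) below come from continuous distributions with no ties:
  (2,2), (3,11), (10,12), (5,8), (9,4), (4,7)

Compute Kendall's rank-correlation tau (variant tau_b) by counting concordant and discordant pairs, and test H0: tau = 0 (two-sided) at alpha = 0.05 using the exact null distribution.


Step 1: Enumerate the 15 unordered pairs (i,j) with i<j and classify each by sign(x_j-x_i) * sign(y_j-y_i).
  (1,2):dx=+1,dy=+9->C; (1,3):dx=+8,dy=+10->C; (1,4):dx=+3,dy=+6->C; (1,5):dx=+7,dy=+2->C
  (1,6):dx=+2,dy=+5->C; (2,3):dx=+7,dy=+1->C; (2,4):dx=+2,dy=-3->D; (2,5):dx=+6,dy=-7->D
  (2,6):dx=+1,dy=-4->D; (3,4):dx=-5,dy=-4->C; (3,5):dx=-1,dy=-8->C; (3,6):dx=-6,dy=-5->C
  (4,5):dx=+4,dy=-4->D; (4,6):dx=-1,dy=-1->C; (5,6):dx=-5,dy=+3->D
Step 2: C = 10, D = 5, total pairs = 15.
Step 3: tau = (C - D)/(n(n-1)/2) = (10 - 5)/15 = 0.333333.
Step 4: Exact two-sided p-value (enumerate n! = 720 permutations of y under H0): p = 0.469444.
Step 5: alpha = 0.05. fail to reject H0.

tau_b = 0.3333 (C=10, D=5), p = 0.469444, fail to reject H0.


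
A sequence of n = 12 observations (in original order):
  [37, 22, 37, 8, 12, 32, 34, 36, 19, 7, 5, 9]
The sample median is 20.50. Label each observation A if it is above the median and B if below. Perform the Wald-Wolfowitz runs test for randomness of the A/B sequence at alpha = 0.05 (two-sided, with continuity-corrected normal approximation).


Step 1: Compute median = 20.50; label A = above, B = below.
Labels in order: AAABBAAABBBB  (n_A = 6, n_B = 6)
Step 2: Count runs R = 4.
Step 3: Under H0 (random ordering), E[R] = 2*n_A*n_B/(n_A+n_B) + 1 = 2*6*6/12 + 1 = 7.0000.
        Var[R] = 2*n_A*n_B*(2*n_A*n_B - n_A - n_B) / ((n_A+n_B)^2 * (n_A+n_B-1)) = 4320/1584 = 2.7273.
        SD[R] = 1.6514.
Step 4: Continuity-corrected z = (R + 0.5 - E[R]) / SD[R] = (4 + 0.5 - 7.0000) / 1.6514 = -1.5138.
Step 5: Two-sided p-value via normal approximation = 2*(1 - Phi(|z|)) = 0.130070.
Step 6: alpha = 0.05. fail to reject H0.

R = 4, z = -1.5138, p = 0.130070, fail to reject H0.


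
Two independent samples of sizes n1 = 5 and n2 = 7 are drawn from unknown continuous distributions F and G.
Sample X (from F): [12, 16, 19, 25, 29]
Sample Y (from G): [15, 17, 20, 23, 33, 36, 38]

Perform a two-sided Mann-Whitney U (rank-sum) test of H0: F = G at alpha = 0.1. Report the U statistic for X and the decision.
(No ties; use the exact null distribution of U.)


Step 1: Combine and sort all 12 observations; assign midranks.
sorted (value, group): (12,X), (15,Y), (16,X), (17,Y), (19,X), (20,Y), (23,Y), (25,X), (29,X), (33,Y), (36,Y), (38,Y)
ranks: 12->1, 15->2, 16->3, 17->4, 19->5, 20->6, 23->7, 25->8, 29->9, 33->10, 36->11, 38->12
Step 2: Rank sum for X: R1 = 1 + 3 + 5 + 8 + 9 = 26.
Step 3: U_X = R1 - n1(n1+1)/2 = 26 - 5*6/2 = 26 - 15 = 11.
       U_Y = n1*n2 - U_X = 35 - 11 = 24.
Step 4: No ties, so the exact null distribution of U (based on enumerating the C(12,5) = 792 equally likely rank assignments) gives the two-sided p-value.
Step 5: p-value = 0.343434; compare to alpha = 0.1. fail to reject H0.

U_X = 11, p = 0.343434, fail to reject H0 at alpha = 0.1.


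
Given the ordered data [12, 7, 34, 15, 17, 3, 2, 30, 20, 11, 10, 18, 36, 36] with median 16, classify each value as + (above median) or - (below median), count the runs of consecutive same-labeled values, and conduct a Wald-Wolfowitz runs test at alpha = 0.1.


Step 1: Compute median = 16; label A = above, B = below.
Labels in order: BBABABBAABBAAA  (n_A = 7, n_B = 7)
Step 2: Count runs R = 8.
Step 3: Under H0 (random ordering), E[R] = 2*n_A*n_B/(n_A+n_B) + 1 = 2*7*7/14 + 1 = 8.0000.
        Var[R] = 2*n_A*n_B*(2*n_A*n_B - n_A - n_B) / ((n_A+n_B)^2 * (n_A+n_B-1)) = 8232/2548 = 3.2308.
        SD[R] = 1.7974.
Step 4: R = E[R], so z = 0 with no continuity correction.
Step 5: Two-sided p-value via normal approximation = 2*(1 - Phi(|z|)) = 1.000000.
Step 6: alpha = 0.1. fail to reject H0.

R = 8, z = 0.0000, p = 1.000000, fail to reject H0.


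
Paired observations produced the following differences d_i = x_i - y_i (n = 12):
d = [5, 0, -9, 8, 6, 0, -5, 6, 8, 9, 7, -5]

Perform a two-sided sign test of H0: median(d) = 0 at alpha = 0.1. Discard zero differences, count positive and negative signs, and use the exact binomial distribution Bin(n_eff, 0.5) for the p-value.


Step 1: Discard zero differences. Original n = 12; n_eff = number of nonzero differences = 10.
Nonzero differences (with sign): +5, -9, +8, +6, -5, +6, +8, +9, +7, -5
Step 2: Count signs: positive = 7, negative = 3.
Step 3: Under H0: P(positive) = 0.5, so the number of positives S ~ Bin(10, 0.5).
Step 4: Two-sided exact p-value = sum of Bin(10,0.5) probabilities at or below the observed probability = 0.343750.
Step 5: alpha = 0.1. fail to reject H0.

n_eff = 10, pos = 7, neg = 3, p = 0.343750, fail to reject H0.


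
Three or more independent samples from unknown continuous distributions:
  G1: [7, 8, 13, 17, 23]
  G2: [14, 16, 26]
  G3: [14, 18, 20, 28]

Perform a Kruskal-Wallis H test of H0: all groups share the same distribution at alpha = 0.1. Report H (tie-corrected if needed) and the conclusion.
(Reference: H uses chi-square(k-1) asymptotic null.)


Step 1: Combine all N = 12 observations and assign midranks.
sorted (value, group, rank): (7,G1,1), (8,G1,2), (13,G1,3), (14,G2,4.5), (14,G3,4.5), (16,G2,6), (17,G1,7), (18,G3,8), (20,G3,9), (23,G1,10), (26,G2,11), (28,G3,12)
Step 2: Sum ranks within each group.
R_1 = 23 (n_1 = 5)
R_2 = 21.5 (n_2 = 3)
R_3 = 33.5 (n_3 = 4)
Step 3: H = 12/(N(N+1)) * sum(R_i^2/n_i) - 3(N+1)
     = 12/(12*13) * (23^2/5 + 21.5^2/3 + 33.5^2/4) - 3*13
     = 0.076923 * 540.446 - 39
     = 2.572756.
Step 4: Ties present; correction factor C = 1 - 6/(12^3 - 12) = 0.996503. Corrected H = 2.572756 / 0.996503 = 2.581784.
Step 5: Under H0, H ~ chi^2(2); p-value = 0.275025.
Step 6: alpha = 0.1. fail to reject H0.

H = 2.5818, df = 2, p = 0.275025, fail to reject H0.


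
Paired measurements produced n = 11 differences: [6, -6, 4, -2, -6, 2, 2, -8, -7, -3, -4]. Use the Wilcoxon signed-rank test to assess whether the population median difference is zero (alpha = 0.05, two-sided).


Step 1: Drop any zero differences (none here) and take |d_i|.
|d| = [6, 6, 4, 2, 6, 2, 2, 8, 7, 3, 4]
Step 2: Midrank |d_i| (ties get averaged ranks).
ranks: |6|->8, |6|->8, |4|->5.5, |2|->2, |6|->8, |2|->2, |2|->2, |8|->11, |7|->10, |3|->4, |4|->5.5
Step 3: Attach original signs; sum ranks with positive sign and with negative sign.
W+ = 8 + 5.5 + 2 + 2 = 17.5
W- = 8 + 2 + 8 + 11 + 10 + 4 + 5.5 = 48.5
(Check: W+ + W- = 66 should equal n(n+1)/2 = 66.)
Step 4: Test statistic W = min(W+, W-) = 17.5.
Step 5: Ties in |d|, so use the tie-corrected normal approximation.
        E[W] = n(n+1)/4 = 11*12/4 = 33.
        Tie groups: |d|=2 (t=3), |d|=4 (t=2), |d|=6 (t=3); sum(t^3 - t) = 54.
        Var[W] = n(n+1)(2n+1)/24 - sum(t^3-t)/48 = 3036/24 - 54/48 = 125.375.
        z = (W - E[W]) / sqrt(Var[W]) = (17.5 - 33) / 11.1971 = -1.3843.
        Two-sided p = 2*Phi(z) = 0.166271.
Step 6: alpha = 0.05. fail to reject H0.

W+ = 17.5, W- = 48.5, W = min = 17.5, p = 0.166271, fail to reject H0.


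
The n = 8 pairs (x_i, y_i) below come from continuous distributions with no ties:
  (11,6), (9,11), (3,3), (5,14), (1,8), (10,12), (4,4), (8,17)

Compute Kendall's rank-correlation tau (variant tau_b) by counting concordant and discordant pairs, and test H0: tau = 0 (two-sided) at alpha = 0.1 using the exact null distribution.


Step 1: Enumerate the 28 unordered pairs (i,j) with i<j and classify each by sign(x_j-x_i) * sign(y_j-y_i).
  (1,2):dx=-2,dy=+5->D; (1,3):dx=-8,dy=-3->C; (1,4):dx=-6,dy=+8->D; (1,5):dx=-10,dy=+2->D
  (1,6):dx=-1,dy=+6->D; (1,7):dx=-7,dy=-2->C; (1,8):dx=-3,dy=+11->D; (2,3):dx=-6,dy=-8->C
  (2,4):dx=-4,dy=+3->D; (2,5):dx=-8,dy=-3->C; (2,6):dx=+1,dy=+1->C; (2,7):dx=-5,dy=-7->C
  (2,8):dx=-1,dy=+6->D; (3,4):dx=+2,dy=+11->C; (3,5):dx=-2,dy=+5->D; (3,6):dx=+7,dy=+9->C
  (3,7):dx=+1,dy=+1->C; (3,8):dx=+5,dy=+14->C; (4,5):dx=-4,dy=-6->C; (4,6):dx=+5,dy=-2->D
  (4,7):dx=-1,dy=-10->C; (4,8):dx=+3,dy=+3->C; (5,6):dx=+9,dy=+4->C; (5,7):dx=+3,dy=-4->D
  (5,8):dx=+7,dy=+9->C; (6,7):dx=-6,dy=-8->C; (6,8):dx=-2,dy=+5->D; (7,8):dx=+4,dy=+13->C
Step 2: C = 17, D = 11, total pairs = 28.
Step 3: tau = (C - D)/(n(n-1)/2) = (17 - 11)/28 = 0.214286.
Step 4: Exact two-sided p-value (enumerate n! = 40320 permutations of y under H0): p = 0.548413.
Step 5: alpha = 0.1. fail to reject H0.

tau_b = 0.2143 (C=17, D=11), p = 0.548413, fail to reject H0.


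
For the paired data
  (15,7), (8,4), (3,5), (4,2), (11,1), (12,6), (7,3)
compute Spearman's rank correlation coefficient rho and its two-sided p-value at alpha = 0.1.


Step 1: Rank x and y separately (midranks; no ties here).
rank(x): 15->7, 8->4, 3->1, 4->2, 11->5, 12->6, 7->3
rank(y): 7->7, 4->4, 5->5, 2->2, 1->1, 6->6, 3->3
Step 2: d_i = R_x(i) - R_y(i); compute d_i^2.
  (7-7)^2=0, (4-4)^2=0, (1-5)^2=16, (2-2)^2=0, (5-1)^2=16, (6-6)^2=0, (3-3)^2=0
sum(d^2) = 32.
Step 3: rho = 1 - 6*32 / (7*(7^2 - 1)) = 1 - 192/336 = 0.428571.
Step 4: Under H0, t = rho * sqrt((n-2)/(1-rho^2)) = 1.0607 ~ t(5).
Step 5: Two-sided p-value from the t-distribution with 5 df = 0.337368.
Step 6: alpha = 0.1. fail to reject H0.

rho = 0.4286, p = 0.337368, fail to reject H0 at alpha = 0.1.


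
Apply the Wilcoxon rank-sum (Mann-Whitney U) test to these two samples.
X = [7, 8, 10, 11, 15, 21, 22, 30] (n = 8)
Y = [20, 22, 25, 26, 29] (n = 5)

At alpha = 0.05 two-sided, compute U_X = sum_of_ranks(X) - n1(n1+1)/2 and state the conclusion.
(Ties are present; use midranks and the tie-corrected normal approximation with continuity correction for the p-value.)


Step 1: Combine and sort all 13 observations; assign midranks.
sorted (value, group): (7,X), (8,X), (10,X), (11,X), (15,X), (20,Y), (21,X), (22,X), (22,Y), (25,Y), (26,Y), (29,Y), (30,X)
ranks: 7->1, 8->2, 10->3, 11->4, 15->5, 20->6, 21->7, 22->8.5, 22->8.5, 25->10, 26->11, 29->12, 30->13
Step 2: Rank sum for X: R1 = 1 + 2 + 3 + 4 + 5 + 7 + 8.5 + 13 = 43.5.
Step 3: U_X = R1 - n1(n1+1)/2 = 43.5 - 8*9/2 = 43.5 - 36 = 7.5.
       U_Y = n1*n2 - U_X = 40 - 7.5 = 32.5.
Step 4: Ties are present, so use the tie-corrected normal approximation (with continuity correction) for the p-value.
Step 5: p-value = 0.078571; compare to alpha = 0.05. fail to reject H0.

U_X = 7.5, p = 0.078571, fail to reject H0 at alpha = 0.05.


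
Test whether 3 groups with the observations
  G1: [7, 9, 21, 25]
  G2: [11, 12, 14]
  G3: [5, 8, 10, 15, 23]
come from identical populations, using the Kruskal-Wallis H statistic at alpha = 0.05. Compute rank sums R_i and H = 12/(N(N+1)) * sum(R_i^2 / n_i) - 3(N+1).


Step 1: Combine all N = 12 observations and assign midranks.
sorted (value, group, rank): (5,G3,1), (7,G1,2), (8,G3,3), (9,G1,4), (10,G3,5), (11,G2,6), (12,G2,7), (14,G2,8), (15,G3,9), (21,G1,10), (23,G3,11), (25,G1,12)
Step 2: Sum ranks within each group.
R_1 = 28 (n_1 = 4)
R_2 = 21 (n_2 = 3)
R_3 = 29 (n_3 = 5)
Step 3: H = 12/(N(N+1)) * sum(R_i^2/n_i) - 3(N+1)
     = 12/(12*13) * (28^2/4 + 21^2/3 + 29^2/5) - 3*13
     = 0.076923 * 511.2 - 39
     = 0.323077.
Step 4: No ties, so H is used without correction.
Step 5: Under H0, H ~ chi^2(2); p-value = 0.850834.
Step 6: alpha = 0.05. fail to reject H0.

H = 0.3231, df = 2, p = 0.850834, fail to reject H0.


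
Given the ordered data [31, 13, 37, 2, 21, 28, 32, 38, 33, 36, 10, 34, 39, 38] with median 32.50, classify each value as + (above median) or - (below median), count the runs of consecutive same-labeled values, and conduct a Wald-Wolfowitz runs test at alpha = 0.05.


Step 1: Compute median = 32.50; label A = above, B = below.
Labels in order: BBABBBBAAABAAA  (n_A = 7, n_B = 7)
Step 2: Count runs R = 6.
Step 3: Under H0 (random ordering), E[R] = 2*n_A*n_B/(n_A+n_B) + 1 = 2*7*7/14 + 1 = 8.0000.
        Var[R] = 2*n_A*n_B*(2*n_A*n_B - n_A - n_B) / ((n_A+n_B)^2 * (n_A+n_B-1)) = 8232/2548 = 3.2308.
        SD[R] = 1.7974.
Step 4: Continuity-corrected z = (R + 0.5 - E[R]) / SD[R] = (6 + 0.5 - 8.0000) / 1.7974 = -0.8345.
Step 5: Two-sided p-value via normal approximation = 2*(1 - Phi(|z|)) = 0.403986.
Step 6: alpha = 0.05. fail to reject H0.

R = 6, z = -0.8345, p = 0.403986, fail to reject H0.


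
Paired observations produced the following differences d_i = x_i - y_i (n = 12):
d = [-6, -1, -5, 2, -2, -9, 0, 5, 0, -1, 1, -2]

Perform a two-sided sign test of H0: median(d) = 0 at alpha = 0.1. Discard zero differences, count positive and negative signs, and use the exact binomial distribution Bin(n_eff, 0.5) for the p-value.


Step 1: Discard zero differences. Original n = 12; n_eff = number of nonzero differences = 10.
Nonzero differences (with sign): -6, -1, -5, +2, -2, -9, +5, -1, +1, -2
Step 2: Count signs: positive = 3, negative = 7.
Step 3: Under H0: P(positive) = 0.5, so the number of positives S ~ Bin(10, 0.5).
Step 4: Two-sided exact p-value = sum of Bin(10,0.5) probabilities at or below the observed probability = 0.343750.
Step 5: alpha = 0.1. fail to reject H0.

n_eff = 10, pos = 3, neg = 7, p = 0.343750, fail to reject H0.


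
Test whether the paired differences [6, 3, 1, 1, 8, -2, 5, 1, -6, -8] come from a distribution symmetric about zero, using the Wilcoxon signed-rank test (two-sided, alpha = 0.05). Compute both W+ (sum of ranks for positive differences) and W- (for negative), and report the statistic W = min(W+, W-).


Step 1: Drop any zero differences (none here) and take |d_i|.
|d| = [6, 3, 1, 1, 8, 2, 5, 1, 6, 8]
Step 2: Midrank |d_i| (ties get averaged ranks).
ranks: |6|->7.5, |3|->5, |1|->2, |1|->2, |8|->9.5, |2|->4, |5|->6, |1|->2, |6|->7.5, |8|->9.5
Step 3: Attach original signs; sum ranks with positive sign and with negative sign.
W+ = 7.5 + 5 + 2 + 2 + 9.5 + 6 + 2 = 34
W- = 4 + 7.5 + 9.5 = 21
(Check: W+ + W- = 55 should equal n(n+1)/2 = 55.)
Step 4: Test statistic W = min(W+, W-) = 21.
Step 5: Ties in |d|, so use the tie-corrected normal approximation.
        E[W] = n(n+1)/4 = 10*11/4 = 27.5.
        Tie groups: |d|=1 (t=3), |d|=6 (t=2), |d|=8 (t=2); sum(t^3 - t) = 36.
        Var[W] = n(n+1)(2n+1)/24 - sum(t^3-t)/48 = 2310/24 - 36/48 = 95.5.
        z = (W - E[W]) / sqrt(Var[W]) = (21 - 27.5) / 9.7724 = -0.6651.
        Two-sided p = 2*Phi(z) = 0.505962.
Step 6: alpha = 0.05. fail to reject H0.

W+ = 34, W- = 21, W = min = 21, p = 0.505962, fail to reject H0.


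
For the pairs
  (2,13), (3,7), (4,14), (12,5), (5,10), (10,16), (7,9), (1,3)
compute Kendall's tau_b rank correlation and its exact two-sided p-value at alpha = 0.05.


Step 1: Enumerate the 28 unordered pairs (i,j) with i<j and classify each by sign(x_j-x_i) * sign(y_j-y_i).
  (1,2):dx=+1,dy=-6->D; (1,3):dx=+2,dy=+1->C; (1,4):dx=+10,dy=-8->D; (1,5):dx=+3,dy=-3->D
  (1,6):dx=+8,dy=+3->C; (1,7):dx=+5,dy=-4->D; (1,8):dx=-1,dy=-10->C; (2,3):dx=+1,dy=+7->C
  (2,4):dx=+9,dy=-2->D; (2,5):dx=+2,dy=+3->C; (2,6):dx=+7,dy=+9->C; (2,7):dx=+4,dy=+2->C
  (2,8):dx=-2,dy=-4->C; (3,4):dx=+8,dy=-9->D; (3,5):dx=+1,dy=-4->D; (3,6):dx=+6,dy=+2->C
  (3,7):dx=+3,dy=-5->D; (3,8):dx=-3,dy=-11->C; (4,5):dx=-7,dy=+5->D; (4,6):dx=-2,dy=+11->D
  (4,7):dx=-5,dy=+4->D; (4,8):dx=-11,dy=-2->C; (5,6):dx=+5,dy=+6->C; (5,7):dx=+2,dy=-1->D
  (5,8):dx=-4,dy=-7->C; (6,7):dx=-3,dy=-7->C; (6,8):dx=-9,dy=-13->C; (7,8):dx=-6,dy=-6->C
Step 2: C = 16, D = 12, total pairs = 28.
Step 3: tau = (C - D)/(n(n-1)/2) = (16 - 12)/28 = 0.142857.
Step 4: Exact two-sided p-value (enumerate n! = 40320 permutations of y under H0): p = 0.719544.
Step 5: alpha = 0.05. fail to reject H0.

tau_b = 0.1429 (C=16, D=12), p = 0.719544, fail to reject H0.


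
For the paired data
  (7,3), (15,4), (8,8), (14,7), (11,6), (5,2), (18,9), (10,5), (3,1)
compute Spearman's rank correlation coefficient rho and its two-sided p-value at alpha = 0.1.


Step 1: Rank x and y separately (midranks; no ties here).
rank(x): 7->3, 15->8, 8->4, 14->7, 11->6, 5->2, 18->9, 10->5, 3->1
rank(y): 3->3, 4->4, 8->8, 7->7, 6->6, 2->2, 9->9, 5->5, 1->1
Step 2: d_i = R_x(i) - R_y(i); compute d_i^2.
  (3-3)^2=0, (8-4)^2=16, (4-8)^2=16, (7-7)^2=0, (6-6)^2=0, (2-2)^2=0, (9-9)^2=0, (5-5)^2=0, (1-1)^2=0
sum(d^2) = 32.
Step 3: rho = 1 - 6*32 / (9*(9^2 - 1)) = 1 - 192/720 = 0.733333.
Step 4: Under H0, t = rho * sqrt((n-2)/(1-rho^2)) = 2.8538 ~ t(7).
Step 5: Two-sided p-value from the t-distribution with 7 df = 0.024554.
Step 6: alpha = 0.1. reject H0.

rho = 0.7333, p = 0.024554, reject H0 at alpha = 0.1.
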